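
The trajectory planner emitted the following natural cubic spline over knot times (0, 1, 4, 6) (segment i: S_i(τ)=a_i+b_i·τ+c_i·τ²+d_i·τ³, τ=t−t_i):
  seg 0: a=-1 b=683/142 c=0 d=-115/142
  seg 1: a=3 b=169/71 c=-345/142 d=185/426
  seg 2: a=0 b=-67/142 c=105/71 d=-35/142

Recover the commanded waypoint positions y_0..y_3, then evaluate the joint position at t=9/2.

y_0=-1 y_1=3 y_2=0 y_3=3
S(9/2) = 117/1136

y_0 = S_0(0) = a_0 = -1
y_1 = S_1(0) = a_1 = 3
y_2 = S_2(0) = a_2 = 0
y_3 = S_2(2) = 3
t_q=9/2 is in segment 2 (τ=1/2); S_2(τ)=117/1136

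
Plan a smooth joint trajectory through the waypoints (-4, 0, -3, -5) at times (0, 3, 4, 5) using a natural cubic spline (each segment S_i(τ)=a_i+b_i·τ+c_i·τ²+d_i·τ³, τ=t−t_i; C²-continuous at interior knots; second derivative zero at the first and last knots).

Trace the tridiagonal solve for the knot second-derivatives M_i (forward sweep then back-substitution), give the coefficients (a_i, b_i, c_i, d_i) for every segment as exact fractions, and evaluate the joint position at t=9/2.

  seg 0: a=-4 b=289/93 c=0 d=-55/279
  seg 1: a=0 b=-206/93 c=-55/31 d=92/93
  seg 2: a=-3 b=-260/93 c=37/31 d=-37/93
S(9/2) = -1029/248

Δ: Δ0=4/3, Δ1=-3, Δ2=-2
row 1: diag=8, rhs=-26; c'=1/8, d'=-13/4
row 2: denom=4−1·1/8=31/8; d'=(6−1·-13/4)/(31/8)=74/31
back: M2=74/31
back: M1=-13/4−1/8·74/31=-110/31
M: M0=0, M1=-110/31, M2=74/31, M3=0
seg 0: a=-4, c=M0/2=0, d=(M1−M0)/(6·3)=-55/279, b=Δ0−h0·(2M0+M1)/6=289/93
seg 1: a=0, c=M1/2=-55/31, d=(M2−M1)/(6·1)=92/93, b=Δ1−h1·(2M1+M2)/6=-206/93
seg 2: a=-3, c=M2/2=37/31, d=(M3−M2)/(6·1)=-37/93, b=Δ2−h2·(2M2+M3)/6=-260/93
t_q=9/2 → seg 2, τ=1/2; S=-3+-260/93·τ+37/31·τ²+-37/93·τ³=-1029/248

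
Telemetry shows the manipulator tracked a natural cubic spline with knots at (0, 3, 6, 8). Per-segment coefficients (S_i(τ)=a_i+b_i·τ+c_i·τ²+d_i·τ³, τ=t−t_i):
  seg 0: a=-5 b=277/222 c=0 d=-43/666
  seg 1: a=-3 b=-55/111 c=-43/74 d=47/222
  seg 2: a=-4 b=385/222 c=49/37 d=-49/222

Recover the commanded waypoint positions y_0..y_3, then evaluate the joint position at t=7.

y_0=-5 y_1=-3 y_2=-4 y_3=3
S(7) = -43/37

y_0 = S_0(0) = a_0 = -5
y_1 = S_1(0) = a_1 = -3
y_2 = S_2(0) = a_2 = -4
y_3 = S_2(2) = 3
t_q=7 is in segment 2 (τ=1); S_2(τ)=-43/37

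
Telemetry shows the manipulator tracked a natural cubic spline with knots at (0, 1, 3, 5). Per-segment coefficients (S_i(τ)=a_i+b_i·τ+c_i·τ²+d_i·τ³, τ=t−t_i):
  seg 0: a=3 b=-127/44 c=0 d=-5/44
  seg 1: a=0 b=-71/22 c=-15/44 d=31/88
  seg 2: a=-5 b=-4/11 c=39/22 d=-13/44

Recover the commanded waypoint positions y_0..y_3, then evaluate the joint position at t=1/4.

y_0=3 y_1=0 y_2=-5 y_3=-1
S(1/4) = 6411/2816

y_0 = S_0(0) = a_0 = 3
y_1 = S_1(0) = a_1 = 0
y_2 = S_2(0) = a_2 = -5
y_3 = S_2(2) = -1
t_q=1/4 is in segment 0 (τ=1/4); S_0(τ)=6411/2816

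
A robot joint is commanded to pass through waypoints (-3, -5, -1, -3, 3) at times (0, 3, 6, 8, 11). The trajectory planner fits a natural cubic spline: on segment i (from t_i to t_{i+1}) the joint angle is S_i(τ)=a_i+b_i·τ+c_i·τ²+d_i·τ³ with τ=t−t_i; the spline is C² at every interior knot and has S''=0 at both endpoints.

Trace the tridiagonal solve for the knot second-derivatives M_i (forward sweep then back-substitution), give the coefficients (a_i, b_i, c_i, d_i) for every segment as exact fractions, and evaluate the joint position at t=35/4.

Δ: Δ0=-2/3, Δ1=4/3, Δ2=-1, Δ3=2
row 1: diag=12, rhs=12; c'=1/4, d'=1
row 2: denom=10−3·1/4=37/4; d'=(-14−3·1)/(37/4)=-68/37
row 3: denom=10−2·8/37=354/37; d'=(18−2·-68/37)/(354/37)=401/177
back: M3=401/177
back: M2=-68/37−8/37·401/177=-412/177
back: M1=1−1/4·-412/177=280/177
M: M0=0, M1=280/177, M2=-412/177, M3=401/177, M4=0
seg 0: a=-3, c=M0/2=0, d=(M1−M0)/(6·3)=140/1593, b=Δ0−h0·(2M0+M1)/6=-86/59
seg 1: a=-5, c=M1/2=140/177, d=(M2−M1)/(6·3)=-346/1593, b=Δ1−h1·(2M1+M2)/6=54/59
seg 2: a=-1, c=M2/2=-206/177, d=(M3−M2)/(6·2)=271/708, b=Δ2−h2·(2M2+M3)/6=-12/59
seg 3: a=-3, c=M3/2=401/354, d=(M4−M3)/(6·3)=-401/3186, b=Δ3−h3·(2M3+M4)/6=-47/177
t_q=35/4 → seg 3, τ=3/4; S=-3+-47/177·τ+401/354·τ²+-401/3186·τ³=-19749/7552

  seg 0: a=-3 b=-86/59 c=0 d=140/1593
  seg 1: a=-5 b=54/59 c=140/177 d=-346/1593
  seg 2: a=-1 b=-12/59 c=-206/177 d=271/708
  seg 3: a=-3 b=-47/177 c=401/354 d=-401/3186
S(35/4) = -19749/7552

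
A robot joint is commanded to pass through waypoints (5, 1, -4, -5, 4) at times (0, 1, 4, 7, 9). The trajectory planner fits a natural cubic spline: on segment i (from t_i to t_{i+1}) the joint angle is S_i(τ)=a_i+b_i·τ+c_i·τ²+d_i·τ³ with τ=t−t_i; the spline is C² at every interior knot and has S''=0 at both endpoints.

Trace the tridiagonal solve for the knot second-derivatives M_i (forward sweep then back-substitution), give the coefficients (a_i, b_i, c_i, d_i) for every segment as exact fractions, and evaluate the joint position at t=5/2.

Δ: Δ0=-4, Δ1=-5/3, Δ2=-1/3, Δ3=9/2
row 1: diag=8, rhs=14; c'=3/8, d'=7/4
row 2: denom=12−3·3/8=87/8; d'=(8−3·7/4)/(87/8)=22/87
row 3: denom=10−3·8/29=266/29; d'=(29−3·22/87)/(266/29)=117/38
back: M3=117/38
back: M2=22/87−8/29·117/38=-34/57
back: M1=7/4−3/8·-34/57=75/38
M: M0=0, M1=75/38, M2=-34/57, M3=117/38, M4=0
seg 0: a=5, c=M0/2=0, d=(M1−M0)/(6·1)=25/76, b=Δ0−h0·(2M0+M1)/6=-329/76
seg 1: a=1, c=M1/2=75/76, d=(M2−M1)/(6·3)=-293/2052, b=Δ1−h1·(2M1+M2)/6=-127/38
seg 2: a=-4, c=M2/2=-17/57, d=(M3−M2)/(6·3)=419/2052, b=Δ2−h2·(2M2+M3)/6=-97/76
seg 3: a=-5, c=M3/2=117/76, d=(M4−M3)/(6·2)=-39/152, b=Δ3−h3·(2M3+M4)/6=93/38
t_q=5/2 → seg 1, τ=3/2; S=1+-127/38·τ+75/76·τ²+-293/2052·τ³=-1383/608

  seg 0: a=5 b=-329/76 c=0 d=25/76
  seg 1: a=1 b=-127/38 c=75/76 d=-293/2052
  seg 2: a=-4 b=-97/76 c=-17/57 d=419/2052
  seg 3: a=-5 b=93/38 c=117/76 d=-39/152
S(5/2) = -1383/608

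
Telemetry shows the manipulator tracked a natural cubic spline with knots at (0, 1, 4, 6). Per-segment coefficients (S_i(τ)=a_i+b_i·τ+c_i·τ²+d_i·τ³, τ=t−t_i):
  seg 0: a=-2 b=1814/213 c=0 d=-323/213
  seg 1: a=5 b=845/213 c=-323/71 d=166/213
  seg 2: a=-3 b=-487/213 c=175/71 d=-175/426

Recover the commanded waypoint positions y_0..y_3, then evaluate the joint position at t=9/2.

y_0 = S_0(0) = a_0 = -2
y_1 = S_1(0) = a_1 = 5
y_2 = S_2(0) = a_2 = -3
y_3 = S_2(2) = -1
t_q=9/2 is in segment 2 (τ=1/2); S_2(τ)=-4065/1136

y_0=-2 y_1=5 y_2=-3 y_3=-1
S(9/2) = -4065/1136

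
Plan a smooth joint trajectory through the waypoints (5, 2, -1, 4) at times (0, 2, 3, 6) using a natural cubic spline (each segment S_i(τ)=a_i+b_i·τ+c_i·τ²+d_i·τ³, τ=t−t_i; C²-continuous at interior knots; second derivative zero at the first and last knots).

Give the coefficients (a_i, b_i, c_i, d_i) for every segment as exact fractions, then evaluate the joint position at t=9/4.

Δ: Δ0=-3/2, Δ1=-3, Δ2=5/3
row 1: diag=6, rhs=-9; c'=1/6, d'=-3/2
row 2: denom=8−1·1/6=47/6; d'=(28−1·-3/2)/(47/6)=177/47
back: M2=177/47
back: M1=-3/2−1/6·177/47=-100/47
M: M0=0, M1=-100/47, M2=177/47, M3=0
seg 0: a=5, c=M0/2=0, d=(M1−M0)/(6·2)=-25/141, b=Δ0−h0·(2M0+M1)/6=-223/282
seg 1: a=2, c=M1/2=-50/47, d=(M2−M1)/(6·1)=277/282, b=Δ1−h1·(2M1+M2)/6=-823/282
seg 2: a=-1, c=M2/2=177/94, d=(M3−M2)/(6·3)=-59/282, b=Δ2−h2·(2M2+M3)/6=-296/141
t_q=9/4 → seg 1, τ=1/4; S=2+-823/282·τ+-50/47·τ²+277/282·τ³=7335/6016

  seg 0: a=5 b=-223/282 c=0 d=-25/141
  seg 1: a=2 b=-823/282 c=-50/47 d=277/282
  seg 2: a=-1 b=-296/141 c=177/94 d=-59/282
S(9/4) = 7335/6016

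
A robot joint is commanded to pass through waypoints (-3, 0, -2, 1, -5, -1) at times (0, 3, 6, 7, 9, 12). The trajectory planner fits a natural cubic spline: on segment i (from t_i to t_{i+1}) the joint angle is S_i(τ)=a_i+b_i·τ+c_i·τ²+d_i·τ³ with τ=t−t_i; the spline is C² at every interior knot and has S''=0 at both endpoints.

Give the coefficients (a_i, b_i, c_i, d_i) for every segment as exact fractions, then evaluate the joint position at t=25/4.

  seg 0: a=-3 b=196/99 c=0 d=-97/891
  seg 1: a=0 b=-95/99 c=-97/99 d=320/891
  seg 2: a=-2 b=283/99 c=223/99 d=-19/9
  seg 3: a=1 b=34/33 c=-404/99 d=409/396
  seg 4: a=-5 b=-287/99 c=419/198 d=-419/1782
S(25/4) = -829/704

Δ: Δ0=1, Δ1=-2/3, Δ2=3, Δ3=-3, Δ4=4/3
row 1: diag=12, rhs=-10; c'=1/4, d'=-5/6
row 2: denom=8−3·1/4=29/4; d'=(22−3·-5/6)/(29/4)=98/29
row 3: denom=6−1·4/29=170/29; d'=(-36−1·98/29)/(170/29)=-571/85
row 4: denom=10−2·29/85=792/85; d'=(26−2·-571/85)/(792/85)=419/99
back: M4=419/99
back: M3=-571/85−29/85·419/99=-808/99
back: M2=98/29−4/29·-808/99=446/99
back: M1=-5/6−1/4·446/99=-194/99
M: M0=0, M1=-194/99, M2=446/99, M3=-808/99, M4=419/99, M5=0
seg 0: a=-3, c=M0/2=0, d=(M1−M0)/(6·3)=-97/891, b=Δ0−h0·(2M0+M1)/6=196/99
seg 1: a=0, c=M1/2=-97/99, d=(M2−M1)/(6·3)=320/891, b=Δ1−h1·(2M1+M2)/6=-95/99
seg 2: a=-2, c=M2/2=223/99, d=(M3−M2)/(6·1)=-19/9, b=Δ2−h2·(2M2+M3)/6=283/99
seg 3: a=1, c=M3/2=-404/99, d=(M4−M3)/(6·2)=409/396, b=Δ3−h3·(2M3+M4)/6=34/33
seg 4: a=-5, c=M4/2=419/198, d=(M5−M4)/(6·3)=-419/1782, b=Δ4−h4·(2M4+M5)/6=-287/99
t_q=25/4 → seg 2, τ=1/4; S=-2+283/99·τ+223/99·τ²+-19/9·τ³=-829/704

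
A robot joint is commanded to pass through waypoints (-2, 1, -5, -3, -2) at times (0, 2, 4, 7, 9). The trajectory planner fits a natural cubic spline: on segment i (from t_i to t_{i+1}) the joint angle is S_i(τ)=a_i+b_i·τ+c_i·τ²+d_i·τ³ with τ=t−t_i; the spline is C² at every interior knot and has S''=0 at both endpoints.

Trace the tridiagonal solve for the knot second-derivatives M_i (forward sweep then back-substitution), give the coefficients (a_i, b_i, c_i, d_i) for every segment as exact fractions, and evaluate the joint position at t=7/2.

Δ: Δ0=3/2, Δ1=-3, Δ2=2/3, Δ3=1/2
row 1: diag=8, rhs=-27; c'=1/4, d'=-27/8
row 2: denom=10−2·1/4=19/2; d'=(22−2·-27/8)/(19/2)=115/38
row 3: denom=10−3·6/19=172/19; d'=(-1−3·115/38)/(172/19)=-383/344
back: M3=-383/344
back: M2=115/38−6/19·-383/344=581/172
back: M1=-27/8−1/4·581/172=-2903/688
M: M0=0, M1=-2903/688, M2=581/172, M3=-383/344, M4=0
seg 0: a=-2, c=M0/2=0, d=(M1−M0)/(6·2)=-2903/8256, b=Δ0−h0·(2M0+M1)/6=5999/2064
seg 1: a=1, c=M1/2=-2903/1376, d=(M2−M1)/(6·2)=5227/8256, b=Δ1−h1·(2M1+M2)/6=-1355/1032
seg 2: a=-5, c=M2/2=581/344, d=(M3−M2)/(6·3)=-515/2064, b=Δ2−h2·(2M2+M3)/6=-4447/2064
seg 3: a=-3, c=M3/2=-383/688, d=(M4−M3)/(6·2)=383/4128, b=Δ3−h3·(2M3+M4)/6=641/516
t_q=7/2 → seg 1, τ=3/2; S=1+-1355/1032·τ+-2903/1376·τ²+5227/8256·τ³=-78809/22016

  seg 0: a=-2 b=5999/2064 c=0 d=-2903/8256
  seg 1: a=1 b=-1355/1032 c=-2903/1376 d=5227/8256
  seg 2: a=-5 b=-4447/2064 c=581/344 d=-515/2064
  seg 3: a=-3 b=641/516 c=-383/688 d=383/4128
S(7/2) = -78809/22016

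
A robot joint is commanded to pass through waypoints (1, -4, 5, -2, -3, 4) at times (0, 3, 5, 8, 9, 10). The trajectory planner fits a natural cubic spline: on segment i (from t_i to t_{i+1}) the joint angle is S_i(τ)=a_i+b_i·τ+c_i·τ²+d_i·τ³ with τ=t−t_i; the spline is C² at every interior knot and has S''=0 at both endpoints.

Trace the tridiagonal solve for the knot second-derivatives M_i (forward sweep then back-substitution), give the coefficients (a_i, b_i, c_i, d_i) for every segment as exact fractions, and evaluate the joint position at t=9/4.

  seg 0: a=1 b=-2663/654 c=0 d=1573/5886
  seg 1: a=-4 b=1028/327 c=1573/654 d=-753/872
  seg 2: a=5 b=1571/654 c=-3631/1308 d=4699/11772
  seg 3: a=-2 b=-4547/1308 c=89/109 d=2171/1308
  seg 4: a=-3 b=2051/654 c=2527/436 d=-2527/1308
S(9/4) = -71401/13952

Δ: Δ0=-5/3, Δ1=9/2, Δ2=-7/3, Δ3=-1, Δ4=7
row 1: diag=10, rhs=37; c'=1/5, d'=37/10
row 2: denom=10−2·1/5=48/5; d'=(-41−2·37/10)/(48/5)=-121/24
row 3: denom=8−3·5/16=113/16; d'=(8−3·-121/24)/(113/16)=370/113
row 4: denom=4−1·16/113=436/113; d'=(48−1·370/113)/(436/113)=2527/218
back: M4=2527/218
back: M3=370/113−16/113·2527/218=178/109
back: M2=-121/24−5/16·178/109=-3631/654
back: M1=37/10−1/5·-3631/654=1573/327
M: M0=0, M1=1573/327, M2=-3631/654, M3=178/109, M4=2527/218, M5=0
seg 0: a=1, c=M0/2=0, d=(M1−M0)/(6·3)=1573/5886, b=Δ0−h0·(2M0+M1)/6=-2663/654
seg 1: a=-4, c=M1/2=1573/654, d=(M2−M1)/(6·2)=-753/872, b=Δ1−h1·(2M1+M2)/6=1028/327
seg 2: a=5, c=M2/2=-3631/1308, d=(M3−M2)/(6·3)=4699/11772, b=Δ2−h2·(2M2+M3)/6=1571/654
seg 3: a=-2, c=M3/2=89/109, d=(M4−M3)/(6·1)=2171/1308, b=Δ3−h3·(2M3+M4)/6=-4547/1308
seg 4: a=-3, c=M4/2=2527/436, d=(M5−M4)/(6·1)=-2527/1308, b=Δ4−h4·(2M4+M5)/6=2051/654
t_q=9/4 → seg 0, τ=9/4; S=1+-2663/654·τ+0·τ²+1573/5886·τ³=-71401/13952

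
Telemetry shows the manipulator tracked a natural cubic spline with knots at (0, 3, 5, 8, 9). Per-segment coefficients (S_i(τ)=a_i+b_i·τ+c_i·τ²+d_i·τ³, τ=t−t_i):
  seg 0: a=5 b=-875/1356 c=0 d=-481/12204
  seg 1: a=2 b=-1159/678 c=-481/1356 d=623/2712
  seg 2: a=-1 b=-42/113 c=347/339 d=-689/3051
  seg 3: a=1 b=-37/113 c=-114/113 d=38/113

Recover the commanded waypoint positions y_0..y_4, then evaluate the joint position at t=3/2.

y_0=5 y_1=2 y_2=-1 y_3=1 y_4=0
S(3/2) = 14099/3616

y_0 = S_0(0) = a_0 = 5
y_1 = S_1(0) = a_1 = 2
y_2 = S_2(0) = a_2 = -1
y_3 = S_3(0) = a_3 = 1
y_4 = S_3(1) = 0
t_q=3/2 is in segment 0 (τ=3/2); S_0(τ)=14099/3616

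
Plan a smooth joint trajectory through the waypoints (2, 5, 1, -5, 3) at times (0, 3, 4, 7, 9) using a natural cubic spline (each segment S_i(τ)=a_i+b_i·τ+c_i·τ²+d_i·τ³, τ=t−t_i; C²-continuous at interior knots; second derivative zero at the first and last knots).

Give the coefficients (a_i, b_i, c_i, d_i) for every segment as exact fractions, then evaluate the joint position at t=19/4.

  seg 0: a=2 b=181/62 c=0 d=-119/558
  seg 1: a=5 b=-88/31 c=-119/62 d=47/62
  seg 2: a=1 b=-273/62 c=11/31 d=83/558
  seg 3: a=-5 b=54/31 c=105/62 d=-35/124
S(19/4) = -8095/3968

Δ: Δ0=1, Δ1=-4, Δ2=-2, Δ3=4
row 1: diag=8, rhs=-30; c'=1/8, d'=-15/4
row 2: denom=8−1·1/8=63/8; d'=(12−1·-15/4)/(63/8)=2
row 3: denom=10−3·8/21=62/7; d'=(36−3·2)/(62/7)=105/31
back: M3=105/31
back: M2=2−8/21·105/31=22/31
back: M1=-15/4−1/8·22/31=-119/31
M: M0=0, M1=-119/31, M2=22/31, M3=105/31, M4=0
seg 0: a=2, c=M0/2=0, d=(M1−M0)/(6·3)=-119/558, b=Δ0−h0·(2M0+M1)/6=181/62
seg 1: a=5, c=M1/2=-119/62, d=(M2−M1)/(6·1)=47/62, b=Δ1−h1·(2M1+M2)/6=-88/31
seg 2: a=1, c=M2/2=11/31, d=(M3−M2)/(6·3)=83/558, b=Δ2−h2·(2M2+M3)/6=-273/62
seg 3: a=-5, c=M3/2=105/62, d=(M4−M3)/(6·2)=-35/124, b=Δ3−h3·(2M3+M4)/6=54/31
t_q=19/4 → seg 2, τ=3/4; S=1+-273/62·τ+11/31·τ²+83/558·τ³=-8095/3968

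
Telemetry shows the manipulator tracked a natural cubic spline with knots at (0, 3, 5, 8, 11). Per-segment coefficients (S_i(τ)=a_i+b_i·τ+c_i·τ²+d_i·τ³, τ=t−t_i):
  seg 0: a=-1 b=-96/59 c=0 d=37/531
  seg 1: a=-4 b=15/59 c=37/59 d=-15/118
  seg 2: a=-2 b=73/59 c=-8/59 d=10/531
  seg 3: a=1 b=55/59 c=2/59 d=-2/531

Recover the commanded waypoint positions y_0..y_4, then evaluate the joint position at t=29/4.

y_0=-1 y_1=-4 y_2=-2 y_3=1 y_4=4
S(29/4) = 589/1888

y_0 = S_0(0) = a_0 = -1
y_1 = S_1(0) = a_1 = -4
y_2 = S_2(0) = a_2 = -2
y_3 = S_3(0) = a_3 = 1
y_4 = S_3(3) = 4
t_q=29/4 is in segment 2 (τ=9/4); S_2(τ)=589/1888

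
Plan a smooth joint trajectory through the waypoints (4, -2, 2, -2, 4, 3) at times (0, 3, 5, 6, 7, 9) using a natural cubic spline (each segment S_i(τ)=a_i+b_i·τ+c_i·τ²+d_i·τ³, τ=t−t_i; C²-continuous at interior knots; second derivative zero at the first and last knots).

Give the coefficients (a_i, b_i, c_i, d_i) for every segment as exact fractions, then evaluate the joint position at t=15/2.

Δ: Δ0=-2, Δ1=2, Δ2=-4, Δ3=6, Δ4=-1/2
row 1: diag=10, rhs=24; c'=1/5, d'=12/5
row 2: denom=6−2·1/5=28/5; d'=(-36−2·12/5)/(28/5)=-51/7
row 3: denom=4−1·5/28=107/28; d'=(60−1·-51/7)/(107/28)=1884/107
row 4: denom=6−1·28/107=614/107; d'=(-39−1·1884/107)/(614/107)=-6057/614
back: M4=-6057/614
back: M3=1884/107−28/107·-6057/614=6198/307
back: M2=-51/7−5/28·6198/307=-6687/614
back: M1=12/5−1/5·-6687/614=2811/614
M: M0=0, M1=2811/614, M2=-6687/614, M3=6198/307, M4=-6057/614, M5=0
seg 0: a=4, c=M0/2=0, d=(M1−M0)/(6·3)=937/3684, b=Δ0−h0·(2M0+M1)/6=-5267/1228
seg 1: a=-2, c=M1/2=2811/1228, d=(M2−M1)/(6·2)=-1583/1228, b=Δ1−h1·(2M1+M2)/6=1583/614
seg 2: a=2, c=M2/2=-6687/1228, d=(M3−M2)/(6·1)=6361/1228, b=Δ2−h2·(2M2+M3)/6=-2293/614
seg 3: a=-2, c=M3/2=3099/307, d=(M4−M3)/(6·1)=-6151/1228, b=Δ3−h3·(2M3+M4)/6=1123/1228
seg 4: a=4, c=M4/2=-6057/1228, d=(M5−M4)/(6·2)=2019/2456, b=Δ4−h4·(2M4+M5)/6=3731/614
t_q=15/2 → seg 4, τ=1/2; S=4+3731/614·τ+-6057/1228·τ²+2019/2456·τ³=116079/19648

  seg 0: a=4 b=-5267/1228 c=0 d=937/3684
  seg 1: a=-2 b=1583/614 c=2811/1228 d=-1583/1228
  seg 2: a=2 b=-2293/614 c=-6687/1228 d=6361/1228
  seg 3: a=-2 b=1123/1228 c=3099/307 d=-6151/1228
  seg 4: a=4 b=3731/614 c=-6057/1228 d=2019/2456
S(15/2) = 116079/19648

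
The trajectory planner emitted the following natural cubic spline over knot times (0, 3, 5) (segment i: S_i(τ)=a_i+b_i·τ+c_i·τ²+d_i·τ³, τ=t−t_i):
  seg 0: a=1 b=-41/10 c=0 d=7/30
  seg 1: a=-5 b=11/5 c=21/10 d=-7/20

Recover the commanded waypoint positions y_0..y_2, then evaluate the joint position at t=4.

y_0=1 y_1=-5 y_2=5
S(4) = -21/20

y_0 = S_0(0) = a_0 = 1
y_1 = S_1(0) = a_1 = -5
y_2 = S_1(2) = 5
t_q=4 is in segment 1 (τ=1); S_1(τ)=-21/20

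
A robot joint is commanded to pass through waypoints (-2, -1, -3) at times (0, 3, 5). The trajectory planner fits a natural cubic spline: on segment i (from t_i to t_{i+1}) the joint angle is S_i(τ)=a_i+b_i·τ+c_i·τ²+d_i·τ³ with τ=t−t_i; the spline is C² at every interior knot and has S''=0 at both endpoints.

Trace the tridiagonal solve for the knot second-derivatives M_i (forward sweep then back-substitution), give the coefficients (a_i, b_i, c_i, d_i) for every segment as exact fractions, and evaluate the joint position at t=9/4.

Δ: Δ0=1/3, Δ1=-1
row 1: diag=10, rhs=-8; c'=1/5, d'=-4/5
back: M1=-4/5
M: M0=0, M1=-4/5, M2=0
seg 0: a=-2, c=M0/2=0, d=(M1−M0)/(6·3)=-2/45, b=Δ0−h0·(2M0+M1)/6=11/15
seg 1: a=-1, c=M1/2=-2/5, d=(M2−M1)/(6·2)=1/15, b=Δ1−h1·(2M1+M2)/6=-7/15
t_q=9/4 → seg 0, τ=9/4; S=-2+11/15·τ+0·τ²+-2/45·τ³=-137/160

  seg 0: a=-2 b=11/15 c=0 d=-2/45
  seg 1: a=-1 b=-7/15 c=-2/5 d=1/15
S(9/4) = -137/160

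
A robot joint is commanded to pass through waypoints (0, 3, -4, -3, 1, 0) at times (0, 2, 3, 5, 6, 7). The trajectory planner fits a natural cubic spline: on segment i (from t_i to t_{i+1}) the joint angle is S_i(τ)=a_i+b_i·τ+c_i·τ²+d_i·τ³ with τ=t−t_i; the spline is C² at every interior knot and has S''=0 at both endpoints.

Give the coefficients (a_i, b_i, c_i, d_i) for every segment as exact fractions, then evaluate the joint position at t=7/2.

Δ: Δ0=3/2, Δ1=-7, Δ2=1/2, Δ3=4, Δ4=-1
row 1: diag=6, rhs=-51; c'=1/6, d'=-17/2
row 2: denom=6−1·1/6=35/6; d'=(45−1·-17/2)/(35/6)=321/35
row 3: denom=6−2·12/35=186/35; d'=(21−2·321/35)/(186/35)=1/2
row 4: denom=4−1·35/186=709/186; d'=(-30−1·1/2)/(709/186)=-5673/709
back: M4=-5673/709
back: M3=1/2−35/186·-5673/709=1422/709
back: M2=321/35−12/35·1422/709=6015/709
back: M1=-17/2−1/6·6015/709=-7029/709
M: M0=0, M1=-7029/709, M2=6015/709, M3=1422/709, M4=-5673/709, M5=0
seg 0: a=0, c=M0/2=0, d=(M1−M0)/(6·2)=-2343/2836, b=Δ0−h0·(2M0+M1)/6=6813/1418
seg 1: a=3, c=M1/2=-7029/1418, d=(M2−M1)/(6·1)=2174/709, b=Δ1−h1·(2M1+M2)/6=-7245/1418
seg 2: a=-4, c=M2/2=6015/1418, d=(M3−M2)/(6·2)=-1531/2836, b=Δ2−h2·(2M2+M3)/6=-8259/1418
seg 3: a=-3, c=M3/2=711/709, d=(M4−M3)/(6·1)=-2365/1418, b=Δ3−h3·(2M3+M4)/6=6615/1418
seg 4: a=1, c=M4/2=-5673/1418, d=(M5−M4)/(6·1)=1891/1418, b=Δ4−h4·(2M4+M5)/6=1182/709
t_q=7/2 → seg 2, τ=1/2; S=-4+-8259/1418·τ+6015/1418·τ²+-1531/2836·τ³=-134295/22688

  seg 0: a=0 b=6813/1418 c=0 d=-2343/2836
  seg 1: a=3 b=-7245/1418 c=-7029/1418 d=2174/709
  seg 2: a=-4 b=-8259/1418 c=6015/1418 d=-1531/2836
  seg 3: a=-3 b=6615/1418 c=711/709 d=-2365/1418
  seg 4: a=1 b=1182/709 c=-5673/1418 d=1891/1418
S(7/2) = -134295/22688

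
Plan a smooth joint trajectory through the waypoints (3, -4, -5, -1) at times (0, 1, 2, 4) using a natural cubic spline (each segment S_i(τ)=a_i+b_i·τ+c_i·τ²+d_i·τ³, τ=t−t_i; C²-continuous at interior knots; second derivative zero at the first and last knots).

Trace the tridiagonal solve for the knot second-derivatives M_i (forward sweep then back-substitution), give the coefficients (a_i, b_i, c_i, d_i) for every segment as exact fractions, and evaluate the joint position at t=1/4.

  seg 0: a=3 b=-194/23 c=0 d=33/23
  seg 1: a=-4 b=-95/23 c=99/23 d=-27/23
  seg 2: a=-5 b=22/23 c=18/23 d=-3/23
S(1/4) = 1345/1472

Δ: Δ0=-7, Δ1=-1, Δ2=2
row 1: diag=4, rhs=36; c'=1/4, d'=9
row 2: denom=6−1·1/4=23/4; d'=(18−1·9)/(23/4)=36/23
back: M2=36/23
back: M1=9−1/4·36/23=198/23
M: M0=0, M1=198/23, M2=36/23, M3=0
seg 0: a=3, c=M0/2=0, d=(M1−M0)/(6·1)=33/23, b=Δ0−h0·(2M0+M1)/6=-194/23
seg 1: a=-4, c=M1/2=99/23, d=(M2−M1)/(6·1)=-27/23, b=Δ1−h1·(2M1+M2)/6=-95/23
seg 2: a=-5, c=M2/2=18/23, d=(M3−M2)/(6·2)=-3/23, b=Δ2−h2·(2M2+M3)/6=22/23
t_q=1/4 → seg 0, τ=1/4; S=3+-194/23·τ+0·τ²+33/23·τ³=1345/1472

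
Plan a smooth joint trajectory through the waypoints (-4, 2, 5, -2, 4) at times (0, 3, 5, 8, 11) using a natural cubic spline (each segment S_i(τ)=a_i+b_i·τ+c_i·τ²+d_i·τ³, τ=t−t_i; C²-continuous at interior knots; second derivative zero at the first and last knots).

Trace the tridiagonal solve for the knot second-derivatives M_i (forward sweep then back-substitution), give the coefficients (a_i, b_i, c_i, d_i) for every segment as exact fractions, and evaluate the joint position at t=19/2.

  seg 0: a=-4 b=1291/708 c=0 d=125/6372
  seg 1: a=2 b=833/354 c=125/708 d=-427/1416
  seg 2: a=5 b=-33/59 c=-289/177 d=553/1593
  seg 3: a=-2 b=-58/59 c=88/59 d=-88/531
S(19/2) = -40/59

Δ: Δ0=2, Δ1=3/2, Δ2=-7/3, Δ3=2
row 1: diag=10, rhs=-3; c'=1/5, d'=-3/10
row 2: denom=10−2·1/5=48/5; d'=(-23−2·-3/10)/(48/5)=-7/3
row 3: denom=12−3·5/16=177/16; d'=(26−3·-7/3)/(177/16)=176/59
back: M3=176/59
back: M2=-7/3−5/16·176/59=-578/177
back: M1=-3/10−1/5·-578/177=125/354
M: M0=0, M1=125/354, M2=-578/177, M3=176/59, M4=0
seg 0: a=-4, c=M0/2=0, d=(M1−M0)/(6·3)=125/6372, b=Δ0−h0·(2M0+M1)/6=1291/708
seg 1: a=2, c=M1/2=125/708, d=(M2−M1)/(6·2)=-427/1416, b=Δ1−h1·(2M1+M2)/6=833/354
seg 2: a=5, c=M2/2=-289/177, d=(M3−M2)/(6·3)=553/1593, b=Δ2−h2·(2M2+M3)/6=-33/59
seg 3: a=-2, c=M3/2=88/59, d=(M4−M3)/(6·3)=-88/531, b=Δ3−h3·(2M3+M4)/6=-58/59
t_q=19/2 → seg 3, τ=3/2; S=-2+-58/59·τ+88/59·τ²+-88/531·τ³=-40/59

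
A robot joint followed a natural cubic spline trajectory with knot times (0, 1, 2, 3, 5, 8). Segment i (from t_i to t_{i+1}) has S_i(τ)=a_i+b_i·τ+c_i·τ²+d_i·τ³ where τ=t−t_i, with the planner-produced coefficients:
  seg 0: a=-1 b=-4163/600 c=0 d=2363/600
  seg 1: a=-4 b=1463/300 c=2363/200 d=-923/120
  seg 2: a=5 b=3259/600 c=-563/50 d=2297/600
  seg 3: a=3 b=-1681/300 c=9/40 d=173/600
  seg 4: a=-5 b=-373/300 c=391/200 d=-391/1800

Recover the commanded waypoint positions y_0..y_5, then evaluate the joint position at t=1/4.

y_0=-1 y_1=-4 y_2=5 y_3=3 y_4=-5 y_5=3
S(1/4) = -6843/2560

y_0 = S_0(0) = a_0 = -1
y_1 = S_1(0) = a_1 = -4
y_2 = S_2(0) = a_2 = 5
y_3 = S_3(0) = a_3 = 3
y_4 = S_4(0) = a_4 = -5
y_5 = S_4(3) = 3
t_q=1/4 is in segment 0 (τ=1/4); S_0(τ)=-6843/2560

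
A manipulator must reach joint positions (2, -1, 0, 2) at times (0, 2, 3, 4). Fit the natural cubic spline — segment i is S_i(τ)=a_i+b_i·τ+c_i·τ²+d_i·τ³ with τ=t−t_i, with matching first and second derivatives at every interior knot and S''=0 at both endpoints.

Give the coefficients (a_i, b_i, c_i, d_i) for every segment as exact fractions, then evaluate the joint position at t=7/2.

  seg 0: a=2 b=-105/46 c=0 d=9/46
  seg 1: a=-1 b=3/46 c=27/23 d=-11/46
  seg 2: a=0 b=39/23 c=21/46 d=-7/46
S(7/2) = 347/368

Δ: Δ0=-3/2, Δ1=1, Δ2=2
row 1: diag=6, rhs=15; c'=1/6, d'=5/2
row 2: denom=4−1·1/6=23/6; d'=(6−1·5/2)/(23/6)=21/23
back: M2=21/23
back: M1=5/2−1/6·21/23=54/23
M: M0=0, M1=54/23, M2=21/23, M3=0
seg 0: a=2, c=M0/2=0, d=(M1−M0)/(6·2)=9/46, b=Δ0−h0·(2M0+M1)/6=-105/46
seg 1: a=-1, c=M1/2=27/23, d=(M2−M1)/(6·1)=-11/46, b=Δ1−h1·(2M1+M2)/6=3/46
seg 2: a=0, c=M2/2=21/46, d=(M3−M2)/(6·1)=-7/46, b=Δ2−h2·(2M2+M3)/6=39/23
t_q=7/2 → seg 2, τ=1/2; S=0+39/23·τ+21/46·τ²+-7/46·τ³=347/368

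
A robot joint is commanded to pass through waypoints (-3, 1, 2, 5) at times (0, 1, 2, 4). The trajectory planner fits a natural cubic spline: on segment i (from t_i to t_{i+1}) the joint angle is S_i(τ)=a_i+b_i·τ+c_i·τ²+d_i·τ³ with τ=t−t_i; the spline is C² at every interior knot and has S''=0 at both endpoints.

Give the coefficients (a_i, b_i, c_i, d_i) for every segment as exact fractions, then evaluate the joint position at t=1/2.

Δ: Δ0=4, Δ1=1, Δ2=3/2
row 1: diag=4, rhs=-18; c'=1/4, d'=-9/2
row 2: denom=6−1·1/4=23/4; d'=(3−1·-9/2)/(23/4)=30/23
back: M2=30/23
back: M1=-9/2−1/4·30/23=-111/23
M: M0=0, M1=-111/23, M2=30/23, M3=0
seg 0: a=-3, c=M0/2=0, d=(M1−M0)/(6·1)=-37/46, b=Δ0−h0·(2M0+M1)/6=221/46
seg 1: a=1, c=M1/2=-111/46, d=(M2−M1)/(6·1)=47/46, b=Δ1−h1·(2M1+M2)/6=55/23
seg 2: a=2, c=M2/2=15/23, d=(M3−M2)/(6·2)=-5/46, b=Δ2−h2·(2M2+M3)/6=29/46
t_q=1/2 → seg 0, τ=1/2; S=-3+221/46·τ+0·τ²+-37/46·τ³=-257/368

  seg 0: a=-3 b=221/46 c=0 d=-37/46
  seg 1: a=1 b=55/23 c=-111/46 d=47/46
  seg 2: a=2 b=29/46 c=15/23 d=-5/46
S(1/2) = -257/368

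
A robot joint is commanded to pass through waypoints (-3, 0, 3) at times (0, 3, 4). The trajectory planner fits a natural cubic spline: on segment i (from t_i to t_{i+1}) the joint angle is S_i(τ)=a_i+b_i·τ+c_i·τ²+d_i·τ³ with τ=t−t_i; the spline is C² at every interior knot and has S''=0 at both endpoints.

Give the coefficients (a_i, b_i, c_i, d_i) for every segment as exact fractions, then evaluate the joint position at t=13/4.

  seg 0: a=-3 b=1/4 c=0 d=1/12
  seg 1: a=0 b=5/2 c=3/4 d=-1/4
S(13/4) = 171/256

Δ: Δ0=1, Δ1=3
row 1: diag=8, rhs=12; c'=1/8, d'=3/2
back: M1=3/2
M: M0=0, M1=3/2, M2=0
seg 0: a=-3, c=M0/2=0, d=(M1−M0)/(6·3)=1/12, b=Δ0−h0·(2M0+M1)/6=1/4
seg 1: a=0, c=M1/2=3/4, d=(M2−M1)/(6·1)=-1/4, b=Δ1−h1·(2M1+M2)/6=5/2
t_q=13/4 → seg 1, τ=1/4; S=0+5/2·τ+3/4·τ²+-1/4·τ³=171/256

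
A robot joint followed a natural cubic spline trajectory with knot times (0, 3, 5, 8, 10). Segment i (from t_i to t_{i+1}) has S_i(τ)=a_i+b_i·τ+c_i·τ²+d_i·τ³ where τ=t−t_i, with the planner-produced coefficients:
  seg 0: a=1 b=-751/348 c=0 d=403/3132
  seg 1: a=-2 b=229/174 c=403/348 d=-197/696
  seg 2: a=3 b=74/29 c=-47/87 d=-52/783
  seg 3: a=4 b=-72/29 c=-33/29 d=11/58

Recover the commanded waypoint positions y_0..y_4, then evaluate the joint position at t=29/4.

y_0=1 y_1=-2 y_2=3 y_3=4 y_4=-4
S(29/4) = 21/4

y_0 = S_0(0) = a_0 = 1
y_1 = S_1(0) = a_1 = -2
y_2 = S_2(0) = a_2 = 3
y_3 = S_3(0) = a_3 = 4
y_4 = S_3(2) = -4
t_q=29/4 is in segment 2 (τ=9/4); S_2(τ)=21/4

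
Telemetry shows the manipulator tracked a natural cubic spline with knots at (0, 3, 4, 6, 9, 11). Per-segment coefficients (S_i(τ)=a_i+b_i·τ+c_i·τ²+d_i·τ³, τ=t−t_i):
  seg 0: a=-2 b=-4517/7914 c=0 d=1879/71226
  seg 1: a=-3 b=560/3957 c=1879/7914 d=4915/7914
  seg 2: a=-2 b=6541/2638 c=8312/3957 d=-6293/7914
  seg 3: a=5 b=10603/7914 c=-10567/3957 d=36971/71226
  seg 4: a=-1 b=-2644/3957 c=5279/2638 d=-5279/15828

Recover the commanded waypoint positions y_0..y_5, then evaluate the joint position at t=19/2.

y_0 = S_0(0) = a_0 = -2
y_1 = S_1(0) = a_1 = -3
y_2 = S_2(0) = a_2 = -2
y_3 = S_3(0) = a_3 = 5
y_4 = S_4(0) = a_4 = -1
y_5 = S_4(2) = 3
t_q=19/2 is in segment 4 (τ=1/2); S_4(τ)=-36953/42208

y_0=-2 y_1=-3 y_2=-2 y_3=5 y_4=-1 y_5=3
S(19/2) = -36953/42208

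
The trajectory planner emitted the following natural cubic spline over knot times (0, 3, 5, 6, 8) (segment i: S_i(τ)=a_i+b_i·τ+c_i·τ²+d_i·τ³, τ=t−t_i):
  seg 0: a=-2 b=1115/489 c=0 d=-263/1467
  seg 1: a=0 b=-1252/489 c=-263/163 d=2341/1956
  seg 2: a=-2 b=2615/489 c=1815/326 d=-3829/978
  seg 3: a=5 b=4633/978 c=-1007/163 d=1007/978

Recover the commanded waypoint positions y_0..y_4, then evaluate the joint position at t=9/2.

y_0=-2 y_1=0 y_2=-2 y_3=5 y_4=-2
S(9/2) = -17899/5216

y_0 = S_0(0) = a_0 = -2
y_1 = S_1(0) = a_1 = 0
y_2 = S_2(0) = a_2 = -2
y_3 = S_3(0) = a_3 = 5
y_4 = S_3(2) = -2
t_q=9/2 is in segment 1 (τ=3/2); S_1(τ)=-17899/5216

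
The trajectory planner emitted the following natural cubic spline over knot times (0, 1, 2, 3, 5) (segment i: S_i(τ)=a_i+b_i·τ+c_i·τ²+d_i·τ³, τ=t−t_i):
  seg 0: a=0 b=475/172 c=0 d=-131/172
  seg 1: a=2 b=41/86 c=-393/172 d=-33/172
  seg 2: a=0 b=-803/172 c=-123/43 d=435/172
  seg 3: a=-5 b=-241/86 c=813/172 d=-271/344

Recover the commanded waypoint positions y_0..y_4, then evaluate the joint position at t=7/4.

y_0 = S_0(0) = a_0 = 0
y_1 = S_1(0) = a_1 = 2
y_2 = S_2(0) = a_2 = 0
y_3 = S_3(0) = a_3 = -5
y_4 = S_3(2) = 2
t_q=7/4 is in segment 1 (τ=3/4); S_1(τ)=10913/11008

y_0=0 y_1=2 y_2=0 y_3=-5 y_4=2
S(7/4) = 10913/11008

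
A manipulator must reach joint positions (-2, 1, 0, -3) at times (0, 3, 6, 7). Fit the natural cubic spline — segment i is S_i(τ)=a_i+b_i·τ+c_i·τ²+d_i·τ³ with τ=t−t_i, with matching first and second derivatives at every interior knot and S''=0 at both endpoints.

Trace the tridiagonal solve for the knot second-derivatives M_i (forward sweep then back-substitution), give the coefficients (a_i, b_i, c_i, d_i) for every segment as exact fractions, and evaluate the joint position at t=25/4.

Δ: Δ0=1, Δ1=-1/3, Δ2=-3
row 1: diag=12, rhs=-8; c'=1/4, d'=-2/3
row 2: denom=8−3·1/4=29/4; d'=(-16−3·-2/3)/(29/4)=-56/29
back: M2=-56/29
back: M1=-2/3−1/4·-56/29=-16/87
M: M0=0, M1=-16/87, M2=-56/29, M3=0
seg 0: a=-2, c=M0/2=0, d=(M1−M0)/(6·3)=-8/783, b=Δ0−h0·(2M0+M1)/6=95/87
seg 1: a=1, c=M1/2=-8/87, d=(M2−M1)/(6·3)=-76/783, b=Δ1−h1·(2M1+M2)/6=71/87
seg 2: a=0, c=M2/2=-28/29, d=(M3−M2)/(6·1)=28/87, b=Δ2−h2·(2M2+M3)/6=-205/87
t_q=25/4 → seg 2, τ=1/4; S=0+-205/87·τ+-28/29·τ²+28/87·τ³=-299/464

  seg 0: a=-2 b=95/87 c=0 d=-8/783
  seg 1: a=1 b=71/87 c=-8/87 d=-76/783
  seg 2: a=0 b=-205/87 c=-28/29 d=28/87
S(25/4) = -299/464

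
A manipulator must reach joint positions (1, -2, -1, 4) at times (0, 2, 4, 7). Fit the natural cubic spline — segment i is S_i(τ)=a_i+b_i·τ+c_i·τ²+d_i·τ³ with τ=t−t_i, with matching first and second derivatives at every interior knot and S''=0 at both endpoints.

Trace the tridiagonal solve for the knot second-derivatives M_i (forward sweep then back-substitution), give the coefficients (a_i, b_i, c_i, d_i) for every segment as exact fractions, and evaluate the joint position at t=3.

  seg 0: a=1 b=-112/57 c=0 d=53/456
  seg 1: a=-2 b=-65/114 c=53/76 d=-37/456
  seg 2: a=-1 b=71/57 c=4/19 d=-4/171
S(3) = -297/152

Δ: Δ0=-3/2, Δ1=1/2, Δ2=5/3
row 1: diag=8, rhs=12; c'=1/4, d'=3/2
row 2: denom=10−2·1/4=19/2; d'=(7−2·3/2)/(19/2)=8/19
back: M2=8/19
back: M1=3/2−1/4·8/19=53/38
M: M0=0, M1=53/38, M2=8/19, M3=0
seg 0: a=1, c=M0/2=0, d=(M1−M0)/(6·2)=53/456, b=Δ0−h0·(2M0+M1)/6=-112/57
seg 1: a=-2, c=M1/2=53/76, d=(M2−M1)/(6·2)=-37/456, b=Δ1−h1·(2M1+M2)/6=-65/114
seg 2: a=-1, c=M2/2=4/19, d=(M3−M2)/(6·3)=-4/171, b=Δ2−h2·(2M2+M3)/6=71/57
t_q=3 → seg 1, τ=1; S=-2+-65/114·τ+53/76·τ²+-37/456·τ³=-297/152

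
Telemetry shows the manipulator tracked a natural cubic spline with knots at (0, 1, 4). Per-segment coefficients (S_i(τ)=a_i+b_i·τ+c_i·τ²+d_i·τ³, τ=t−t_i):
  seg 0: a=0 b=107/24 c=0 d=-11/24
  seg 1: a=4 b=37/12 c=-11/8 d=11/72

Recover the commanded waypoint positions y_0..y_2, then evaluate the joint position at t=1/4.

y_0=0 y_1=4 y_2=5
S(1/4) = 567/512

y_0 = S_0(0) = a_0 = 0
y_1 = S_1(0) = a_1 = 4
y_2 = S_1(3) = 5
t_q=1/4 is in segment 0 (τ=1/4); S_0(τ)=567/512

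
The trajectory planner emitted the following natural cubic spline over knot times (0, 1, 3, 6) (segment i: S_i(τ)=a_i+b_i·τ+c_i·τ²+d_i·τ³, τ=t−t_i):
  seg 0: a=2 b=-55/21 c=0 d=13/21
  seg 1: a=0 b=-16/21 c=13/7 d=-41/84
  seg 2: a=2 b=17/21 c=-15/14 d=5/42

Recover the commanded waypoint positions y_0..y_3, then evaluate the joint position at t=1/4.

y_0 = S_0(0) = a_0 = 2
y_1 = S_1(0) = a_1 = 0
y_2 = S_2(0) = a_2 = 2
y_3 = S_2(3) = -2
t_q=1/4 is in segment 0 (τ=1/4); S_0(τ)=607/448

y_0=2 y_1=0 y_2=2 y_3=-2
S(1/4) = 607/448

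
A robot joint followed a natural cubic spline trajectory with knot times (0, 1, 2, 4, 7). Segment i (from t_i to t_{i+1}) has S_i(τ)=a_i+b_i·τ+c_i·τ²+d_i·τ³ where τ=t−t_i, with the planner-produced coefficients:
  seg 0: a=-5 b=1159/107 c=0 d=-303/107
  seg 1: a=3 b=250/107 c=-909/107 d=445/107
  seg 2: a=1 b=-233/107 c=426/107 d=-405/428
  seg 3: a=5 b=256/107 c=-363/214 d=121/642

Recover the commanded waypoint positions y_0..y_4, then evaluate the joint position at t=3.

y_0=-5 y_1=3 y_2=1 y_3=5 y_4=2
S(3) = 795/428

y_0 = S_0(0) = a_0 = -5
y_1 = S_1(0) = a_1 = 3
y_2 = S_2(0) = a_2 = 1
y_3 = S_3(0) = a_3 = 5
y_4 = S_3(3) = 2
t_q=3 is in segment 2 (τ=1); S_2(τ)=795/428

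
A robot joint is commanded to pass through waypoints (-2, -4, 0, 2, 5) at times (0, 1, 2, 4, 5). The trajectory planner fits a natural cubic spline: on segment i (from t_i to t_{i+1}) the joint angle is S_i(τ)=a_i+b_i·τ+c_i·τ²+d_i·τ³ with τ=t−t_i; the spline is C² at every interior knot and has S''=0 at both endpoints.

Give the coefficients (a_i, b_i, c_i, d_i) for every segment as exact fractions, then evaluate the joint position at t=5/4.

  seg 0: a=-2 b=-229/61 c=0 d=107/61
  seg 1: a=-4 b=92/61 c=321/61 d=-169/61
  seg 2: a=0 b=227/61 c=-186/61 d=103/122
  seg 3: a=2 b=101/61 c=123/61 d=-41/61
S(5/4) = -13029/3904

Δ: Δ0=-2, Δ1=4, Δ2=1, Δ3=3
row 1: diag=4, rhs=36; c'=1/4, d'=9
row 2: denom=6−1·1/4=23/4; d'=(-18−1·9)/(23/4)=-108/23
row 3: denom=6−2·8/23=122/23; d'=(12−2·-108/23)/(122/23)=246/61
back: M3=246/61
back: M2=-108/23−8/23·246/61=-372/61
back: M1=9−1/4·-372/61=642/61
M: M0=0, M1=642/61, M2=-372/61, M3=246/61, M4=0
seg 0: a=-2, c=M0/2=0, d=(M1−M0)/(6·1)=107/61, b=Δ0−h0·(2M0+M1)/6=-229/61
seg 1: a=-4, c=M1/2=321/61, d=(M2−M1)/(6·1)=-169/61, b=Δ1−h1·(2M1+M2)/6=92/61
seg 2: a=0, c=M2/2=-186/61, d=(M3−M2)/(6·2)=103/122, b=Δ2−h2·(2M2+M3)/6=227/61
seg 3: a=2, c=M3/2=123/61, d=(M4−M3)/(6·1)=-41/61, b=Δ3−h3·(2M3+M4)/6=101/61
t_q=5/4 → seg 1, τ=1/4; S=-4+92/61·τ+321/61·τ²+-169/61·τ³=-13029/3904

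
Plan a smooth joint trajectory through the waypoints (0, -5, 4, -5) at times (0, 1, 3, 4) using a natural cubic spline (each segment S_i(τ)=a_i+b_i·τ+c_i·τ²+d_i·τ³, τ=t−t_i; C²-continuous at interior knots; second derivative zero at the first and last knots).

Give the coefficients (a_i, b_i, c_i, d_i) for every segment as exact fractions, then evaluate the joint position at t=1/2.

  seg 0: a=0 b=-61/8 c=0 d=21/8
  seg 1: a=-5 b=1/4 c=63/8 d=-23/8
  seg 2: a=4 b=-11/4 c=-75/8 d=25/8
S(1/2) = -223/64

Δ: Δ0=-5, Δ1=9/2, Δ2=-9
row 1: diag=6, rhs=57; c'=1/3, d'=19/2
row 2: denom=6−2·1/3=16/3; d'=(-81−2·19/2)/(16/3)=-75/4
back: M2=-75/4
back: M1=19/2−1/3·-75/4=63/4
M: M0=0, M1=63/4, M2=-75/4, M3=0
seg 0: a=0, c=M0/2=0, d=(M1−M0)/(6·1)=21/8, b=Δ0−h0·(2M0+M1)/6=-61/8
seg 1: a=-5, c=M1/2=63/8, d=(M2−M1)/(6·2)=-23/8, b=Δ1−h1·(2M1+M2)/6=1/4
seg 2: a=4, c=M2/2=-75/8, d=(M3−M2)/(6·1)=25/8, b=Δ2−h2·(2M2+M3)/6=-11/4
t_q=1/2 → seg 0, τ=1/2; S=0+-61/8·τ+0·τ²+21/8·τ³=-223/64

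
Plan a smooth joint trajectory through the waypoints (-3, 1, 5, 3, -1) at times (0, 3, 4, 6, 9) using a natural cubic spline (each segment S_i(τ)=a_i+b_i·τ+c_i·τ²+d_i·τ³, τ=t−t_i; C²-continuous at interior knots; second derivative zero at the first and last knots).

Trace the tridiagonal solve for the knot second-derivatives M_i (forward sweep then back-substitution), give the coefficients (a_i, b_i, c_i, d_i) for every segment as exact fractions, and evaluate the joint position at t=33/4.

Δ: Δ0=4/3, Δ1=4, Δ2=-1, Δ3=-4/3
row 1: diag=8, rhs=16; c'=1/8, d'=2
row 2: denom=6−1·1/8=47/8; d'=(-30−1·2)/(47/8)=-256/47
row 3: denom=10−2·16/47=438/47; d'=(-2−2·-256/47)/(438/47)=209/219
back: M3=209/219
back: M2=-256/47−16/47·209/219=-1264/219
back: M1=2−1/8·-1264/219=596/219
M: M0=0, M1=596/219, M2=-1264/219, M3=209/219, M4=0
seg 0: a=-3, c=M0/2=0, d=(M1−M0)/(6·3)=298/1971, b=Δ0−h0·(2M0+M1)/6=-2/73
seg 1: a=1, c=M1/2=298/219, d=(M2−M1)/(6·1)=-310/219, b=Δ1−h1·(2M1+M2)/6=296/73
seg 2: a=5, c=M2/2=-632/219, d=(M3−M2)/(6·2)=491/876, b=Δ2−h2·(2M2+M3)/6=554/219
seg 3: a=3, c=M3/2=209/438, d=(M4−M3)/(6·3)=-209/3942, b=Δ3−h3·(2M3+M4)/6=-167/73
t_q=33/4 → seg 3, τ=9/4; S=3+-167/73·τ+209/438·τ²+-209/3942·τ³=-3135/9344

  seg 0: a=-3 b=-2/73 c=0 d=298/1971
  seg 1: a=1 b=296/73 c=298/219 d=-310/219
  seg 2: a=5 b=554/219 c=-632/219 d=491/876
  seg 3: a=3 b=-167/73 c=209/438 d=-209/3942
S(33/4) = -3135/9344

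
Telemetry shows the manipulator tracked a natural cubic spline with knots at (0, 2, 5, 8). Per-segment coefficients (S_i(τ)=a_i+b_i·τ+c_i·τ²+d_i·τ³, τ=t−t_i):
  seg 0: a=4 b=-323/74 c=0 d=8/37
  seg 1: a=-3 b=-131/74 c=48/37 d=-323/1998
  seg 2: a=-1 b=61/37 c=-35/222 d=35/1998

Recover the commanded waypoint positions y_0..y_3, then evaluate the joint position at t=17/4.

y_0=4 y_1=-3 y_2=-1 y_3=3
S(17/4) = -10689/4736

y_0 = S_0(0) = a_0 = 4
y_1 = S_1(0) = a_1 = -3
y_2 = S_2(0) = a_2 = -1
y_3 = S_2(3) = 3
t_q=17/4 is in segment 1 (τ=9/4); S_1(τ)=-10689/4736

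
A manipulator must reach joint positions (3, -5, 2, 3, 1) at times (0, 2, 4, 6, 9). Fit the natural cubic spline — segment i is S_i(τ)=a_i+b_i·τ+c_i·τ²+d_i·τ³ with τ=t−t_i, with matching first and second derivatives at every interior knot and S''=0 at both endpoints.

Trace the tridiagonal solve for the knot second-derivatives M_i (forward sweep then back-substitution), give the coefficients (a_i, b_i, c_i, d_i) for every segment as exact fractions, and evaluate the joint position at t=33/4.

Δ: Δ0=-4, Δ1=7/2, Δ2=1/2, Δ3=-2/3
row 1: diag=8, rhs=45; c'=1/4, d'=45/8
row 2: denom=8−2·1/4=15/2; d'=(-18−2·45/8)/(15/2)=-39/10
row 3: denom=10−2·4/15=142/15; d'=(-7−2·-39/10)/(142/15)=6/71
back: M3=6/71
back: M2=-39/10−4/15·6/71=-557/142
back: M1=45/8−1/4·-557/142=469/71
M: M0=0, M1=469/71, M2=-557/142, M3=6/71, M4=0
seg 0: a=3, c=M0/2=0, d=(M1−M0)/(6·2)=469/852, b=Δ0−h0·(2M0+M1)/6=-1321/213
seg 1: a=-5, c=M1/2=469/142, d=(M2−M1)/(6·2)=-1495/1704, b=Δ1−h1·(2M1+M2)/6=86/213
seg 2: a=2, c=M2/2=-557/284, d=(M3−M2)/(6·2)=569/1704, b=Δ2−h2·(2M2+M3)/6=1315/426
seg 3: a=3, c=M3/2=3/71, d=(M4−M3)/(6·3)=-1/213, b=Δ3−h3·(2M3+M4)/6=-160/213
t_q=33/4 → seg 3, τ=9/4; S=3+-160/213·τ+3/71·τ²+-1/213·τ³=6681/4544

  seg 0: a=3 b=-1321/213 c=0 d=469/852
  seg 1: a=-5 b=86/213 c=469/142 d=-1495/1704
  seg 2: a=2 b=1315/426 c=-557/284 d=569/1704
  seg 3: a=3 b=-160/213 c=3/71 d=-1/213
S(33/4) = 6681/4544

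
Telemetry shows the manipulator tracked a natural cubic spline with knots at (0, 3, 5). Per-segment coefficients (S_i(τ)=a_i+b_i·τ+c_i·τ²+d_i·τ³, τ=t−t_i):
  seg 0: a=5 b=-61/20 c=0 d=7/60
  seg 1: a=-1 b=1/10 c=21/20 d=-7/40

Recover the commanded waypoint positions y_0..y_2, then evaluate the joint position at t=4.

y_0 = S_0(0) = a_0 = 5
y_1 = S_1(0) = a_1 = -1
y_2 = S_1(2) = 2
t_q=4 is in segment 1 (τ=1); S_1(τ)=-1/40

y_0=5 y_1=-1 y_2=2
S(4) = -1/40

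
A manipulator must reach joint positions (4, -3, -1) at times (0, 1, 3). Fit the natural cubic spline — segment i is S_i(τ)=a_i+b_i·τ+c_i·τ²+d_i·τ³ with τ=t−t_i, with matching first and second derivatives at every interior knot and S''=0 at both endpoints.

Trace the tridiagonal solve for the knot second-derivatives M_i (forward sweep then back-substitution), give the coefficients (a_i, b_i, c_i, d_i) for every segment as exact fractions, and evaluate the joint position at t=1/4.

  seg 0: a=4 b=-25/3 c=0 d=4/3
  seg 1: a=-3 b=-13/3 c=4 d=-2/3
S(1/4) = 31/16

Δ: Δ0=-7, Δ1=1
row 1: diag=6, rhs=48; c'=1/3, d'=8
back: M1=8
M: M0=0, M1=8, M2=0
seg 0: a=4, c=M0/2=0, d=(M1−M0)/(6·1)=4/3, b=Δ0−h0·(2M0+M1)/6=-25/3
seg 1: a=-3, c=M1/2=4, d=(M2−M1)/(6·2)=-2/3, b=Δ1−h1·(2M1+M2)/6=-13/3
t_q=1/4 → seg 0, τ=1/4; S=4+-25/3·τ+0·τ²+4/3·τ³=31/16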